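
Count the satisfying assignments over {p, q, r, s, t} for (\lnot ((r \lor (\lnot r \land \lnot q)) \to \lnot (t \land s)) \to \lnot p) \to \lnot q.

Initial set: {((\lnot ((r \lor (\lnot r \land \lnot q)) \to \lnot (t \land s)) \to \lnot p) \to \lnot q)}.
((\lnot ((r \lor (\lnot r \land \lnot q)) \to \lnot (t \land s)) \to \lnot p) \to \lnot q): β-rule — branch into \lnot (\lnot ((r \lor (\lnot r \land \lnot q)) \to \lnot (t \land s)) \to \lnot p)  //  \lnot q.
  branch 1 (add \lnot (\lnot ((r \lor (\lnot r \land \lnot q)) \to \lnot (t \land s)) \to \lnot p)):
    \lnot (\lnot ((r \lor (\lnot r \land \lnot q)) \to \lnot (t \land s)) \to \lnot p): α-rule — add \lnot ((r \lor (\lnot r \land \lnot q)) \to \lnot (t \land s)), \lnot \lnot p.
    \lnot ((r \lor (\lnot r \land \lnot q)) \to \lnot (t \land s)): α-rule — add (r \lor (\lnot r \land \lnot q)), \lnot \lnot (t \land s).
    \lnot \lnot (t \land s): α-rule — add t, s.
    (r \lor (\lnot r \land \lnot q)): β-rule — branch into r  //  (\lnot r \land \lnot q).
      branch 1.1 (add r):
        ○ open, literals {p=true, r=true, s=true, t=true}.
      branch 1.2 (add (\lnot r \land \lnot q)):
        (\lnot r \land \lnot q): α-rule — add \lnot r, \lnot q.
        ○ open, literals {p=true, q=false, r=false, s=true, t=true}.
  branch 2 (add \lnot q):
    ○ open, literals {q=false}.
0 branches closed, 3 open.
Each open branch fixes some atoms; the unmentioned ones are free. Counting distinct full assignments: branch {p=true, r=true, s=true, t=true} (q) contributes 2 new; branch {p=true, q=false, r=false, s=true, t=true} (none free) contributes 1 new; branch {q=false} (p, r, s, t) contributes 14 new. Total: 17.

17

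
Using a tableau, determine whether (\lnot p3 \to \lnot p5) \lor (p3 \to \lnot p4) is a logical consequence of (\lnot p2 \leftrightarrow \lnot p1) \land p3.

Initial set: {T ((\lnot p2 \leftrightarrow \lnot p1) \land p3); F ((\lnot p3 \to \lnot p5) \lor (p3 \to \lnot p4))}.
T ((\lnot p2 \leftrightarrow \lnot p1) \land p3): α-rule — add T (\lnot p2 \leftrightarrow \lnot p1), T p3.
F ((\lnot p3 \to \lnot p5) \lor (p3 \to \lnot p4)): α-rule — add F (\lnot p3 \to \lnot p5), F (p3 \to \lnot p4).
F (\lnot p3 \to \lnot p5): α-rule — add T \lnot p3, F \lnot p5.
× closes — contains both p3 and \lnot p3.
All 1 branch closes.
Every branch closed, so the premises entail the conclusion.

Yes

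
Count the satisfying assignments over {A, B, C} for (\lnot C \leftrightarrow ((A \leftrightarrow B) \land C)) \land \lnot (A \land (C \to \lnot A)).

Initial set: {((\lnot C \leftrightarrow ((A \leftrightarrow B) \land C)) \land \lnot (A \land (C \to \lnot A)))}.
((\lnot C \leftrightarrow ((A \leftrightarrow B) \land C)) \land \lnot (A \land (C \to \lnot A))): α-rule — add (\lnot C \leftrightarrow ((A \leftrightarrow B) \land C)), \lnot (A \land (C \to \lnot A)).
(\lnot C \leftrightarrow ((A \leftrightarrow B) \land C)): β-rule — branch into \lnot C, ((A \leftrightarrow B) \land C)  //  \lnot \lnot C, \lnot ((A \leftrightarrow B) \land C).
  branch 1 (add \lnot C, ((A \leftrightarrow B) \land C)):
    ((A \leftrightarrow B) \land C): α-rule — add (A \leftrightarrow B), C.
    × closes — contains both C and \lnot C.
  branch 2 (add \lnot \lnot C, \lnot ((A \leftrightarrow B) \land C)):
    \lnot (A \land (C \to \lnot A)): β-rule — branch into \lnot A  //  \lnot (C \to \lnot A).
      branch 2.1 (add \lnot A):
        \lnot ((A \leftrightarrow B) \land C): β-rule — branch into \lnot (A \leftrightarrow B)  //  \lnot C.
          branch 2.1.1 (add \lnot (A \leftrightarrow B)):
            \lnot (A \leftrightarrow B): β-rule — branch into A, \lnot B  //  \lnot A, B.
              branch 2.1.1.1 (add A, \lnot B):
                × closes — contains both A and \lnot A.
              branch 2.1.1.2 (add \lnot A, B):
                ○ open, literals {A=false, B=true, C=true}.
          branch 2.1.2 (add \lnot C):
            × closes — contains both C and \lnot C.
      branch 2.2 (add \lnot (C \to \lnot A)):
        \lnot (C \to \lnot A): α-rule — add C, \lnot \lnot A.
        \lnot ((A \leftrightarrow B) \land C): β-rule — branch into \lnot (A \leftrightarrow B)  //  \lnot C.
          branch 2.2.1 (add \lnot (A \leftrightarrow B)):
            \lnot (A \leftrightarrow B): β-rule — branch into A, \lnot B  //  \lnot A, B.
              branch 2.2.1.1 (add A, \lnot B):
                ○ open, literals {A=true, B=false, C=true}.
              branch 2.2.1.2 (add \lnot A, B):
                × closes — contains both A and \lnot A.
          branch 2.2.2 (add \lnot C):
            × closes — contains both C and \lnot C.
5 branches closed, 2 open.
Each open branch fixes some atoms; the unmentioned ones are free. Counting distinct full assignments: branch {A=false, B=true, C=true} (none free) contributes 1 new; branch {A=true, B=false, C=true} (none free) contributes 1 new. Total: 2.

2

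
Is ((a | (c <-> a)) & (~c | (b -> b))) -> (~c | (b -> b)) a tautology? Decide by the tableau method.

Assume the negation and expand:
Initial set: {~(((a | (c <-> a)) & (~c | (b -> b))) -> (~c | (b -> b)))}.
~(((a | (c <-> a)) & (~c | (b -> b))) -> (~c | (b -> b))): α-rule — add ((a | (c <-> a)) & (~c | (b -> b))), ~(~c | (b -> b)).
((a | (c <-> a)) & (~c | (b -> b))): α-rule — add (a | (c <-> a)), (~c | (b -> b)).
~(~c | (b -> b)): α-rule — add ~~c, ~(b -> b).
~(b -> b): α-rule — add b, ~b.
× closes — contains both b and ~b.
All 1 branch closes.
Every branch closed, so the negation is unsatisfiable and the formula is valid.

Valid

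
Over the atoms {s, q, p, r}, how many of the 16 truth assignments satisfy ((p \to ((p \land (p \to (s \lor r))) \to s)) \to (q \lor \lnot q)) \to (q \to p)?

Initial set: {(((p \to ((p \land (p \to (s \lor r))) \to s)) \to (q \lor \lnot q)) \to (q \to p))}.
(((p \to ((p \land (p \to (s \lor r))) \to s)) \to (q \lor \lnot q)) \to (q \to p)): β-rule — branch into \lnot ((p \to ((p \land (p \to (s \lor r))) \to s)) \to (q \lor \lnot q))  //  (q \to p).
  branch 1 (add \lnot ((p \to ((p \land (p \to (s \lor r))) \to s)) \to (q \lor \lnot q))):
    \lnot ((p \to ((p \land (p \to (s \lor r))) \to s)) \to (q \lor \lnot q)): α-rule — add (p \to ((p \land (p \to (s \lor r))) \to s)), \lnot (q \lor \lnot q).
    \lnot (q \lor \lnot q): α-rule — add \lnot q, \lnot \lnot q.
    × closes — contains both q and \lnot q.
  branch 2 (add (q \to p)):
    (q \to p): β-rule — branch into \lnot q  //  p.
      branch 2.1 (add \lnot q):
        ○ open, literals {q=false}.
      branch 2.2 (add p):
        ○ open, literals {p=true}.
1 branch closed, 2 open.
Each open branch fixes some atoms; the unmentioned ones are free. Counting distinct full assignments: branch {q=false} (s, p, r) contributes 8 new; branch {p=true} (s, q, r) contributes 4 new. Total: 12.

12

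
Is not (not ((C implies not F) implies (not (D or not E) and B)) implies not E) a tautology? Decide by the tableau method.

Not valid

Assume the negation and expand:
Initial set: {not not (not ((C implies not F) implies (not (D or not E) and B)) implies not E)}.
not not (not ((C implies not F) implies (not (D or not E) and B)) implies not E): β-rule — branch into not not ((C implies not F) implies (not (D or not E) and B))  //  not E.
  branch 1 (add not not ((C implies not F) implies (not (D or not E) and B))):
    not not ((C implies not F) implies (not (D or not E) and B)): β-rule — branch into not (C implies not F)  //  (not (D or not E) and B).
      branch 1.1 (add not (C implies not F)):
        not (C implies not F): α-rule — add C, not not F.
        ○ open, literals {C=1, F=1}.
      branch 1.2 (add (not (D or not E) and B)):
        (not (D or not E) and B): α-rule — add not (D or not E), B.
        not (D or not E): α-rule — add not D, not not E.
        ○ open, literals {B=1, D=0, E=1}.
  branch 2 (add not E):
    ○ open, literals {E=0}.
0 branches closed, 3 open.
An open branch gives a countermodel: C=1, F=1 (unmentioned atoms arbitrary); under it the original formula is false.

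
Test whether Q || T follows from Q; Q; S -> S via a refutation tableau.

Initial set: {Q; Q; (S -> S); !(Q || T)}.
!(Q || T): α-rule — add !Q, !T.
× closes — contains both Q and !Q.
All 1 branch closes.
Every branch closed, so the premises entail the conclusion.

Yes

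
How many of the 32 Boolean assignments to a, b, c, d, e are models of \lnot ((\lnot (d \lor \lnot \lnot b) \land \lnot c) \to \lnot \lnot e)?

Initial set: {\lnot ((\lnot (d \lor \lnot \lnot b) \land \lnot c) \to \lnot \lnot e)}.
\lnot ((\lnot (d \lor \lnot \lnot b) \land \lnot c) \to \lnot \lnot e): α-rule — add (\lnot (d \lor \lnot \lnot b) \land \lnot c), \lnot \lnot \lnot e.
(\lnot (d \lor \lnot \lnot b) \land \lnot c): α-rule — add \lnot (d \lor \lnot \lnot b), \lnot c.
\lnot \lnot \lnot e: drop double negation, giving \lnot e.
\lnot (d \lor \lnot \lnot b): α-rule — add \lnot d, \lnot \lnot \lnot b.
\lnot \lnot \lnot b: drop double negation, giving \lnot b.
○ open, literals {b=false, c=false, d=false, e=false}.
0 branches closed, 1 open.
Each open branch fixes some atoms; the unmentioned ones are free. Counting distinct full assignments: branch {b=false, c=false, d=false, e=false} (a) contributes 2 new. Total: 2.

2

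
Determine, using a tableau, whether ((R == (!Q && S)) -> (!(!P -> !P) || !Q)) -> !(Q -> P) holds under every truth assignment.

Not valid

Assume the negation and expand:
Initial set: {!(((R == (!Q && S)) -> (!(!P -> !P) || !Q)) -> !(Q -> P))}.
!(((R == (!Q && S)) -> (!(!P -> !P) || !Q)) -> !(Q -> P)): α-rule — add ((R == (!Q && S)) -> (!(!P -> !P) || !Q)), !!(Q -> P).
((R == (!Q && S)) -> (!(!P -> !P) || !Q)): β-rule — branch into !(R == (!Q && S))  //  (!(!P -> !P) || !Q).
  branch 1 (add !(R == (!Q && S))):
    !!(Q -> P): β-rule — branch into !Q  //  P.
      branch 1.1 (add !Q):
        !(R == (!Q && S)): β-rule — branch into R, !(!Q && S)  //  !R, (!Q && S).
          branch 1.1.1 (add R, !(!Q && S)):
            !(!Q && S): β-rule — branch into !!Q  //  !S.
              branch 1.1.1.1 (add !!Q):
                × closes — contains both Q and !Q.
              branch 1.1.1.2 (add !S):
                ○ open, literals {Q=false, R=true, S=false}.
          branch 1.1.2 (add !R, (!Q && S)):
            (!Q && S): α-rule — add !Q, S.
            ○ open, literals {Q=false, R=false, S=true}.
      branch 1.2 (add P):
        !(R == (!Q && S)): β-rule — branch into R, !(!Q && S)  //  !R, (!Q && S).
          branch 1.2.1 (add R, !(!Q && S)):
            !(!Q && S): β-rule — branch into !!Q  //  !S.
              branch 1.2.1.1 (add !!Q):
                ○ open, literals {P=true, Q=true, R=true}.
              branch 1.2.1.2 (add !S):
                ○ open, literals {P=true, R=true, S=false}.
          branch 1.2.2 (add !R, (!Q && S)):
            (!Q && S): α-rule — add !Q, S.
            ○ open, literals {P=true, Q=false, R=false, S=true}.
  branch 2 (add (!(!P -> !P) || !Q)):
    !!(Q -> P): β-rule — branch into !Q  //  P.
      branch 2.1 (add !Q):
        (!(!P -> !P) || !Q): β-rule — branch into !(!P -> !P)  //  !Q.
          branch 2.1.1 (add !(!P -> !P)):
            !(!P -> !P): α-rule — add !P, !!P.
            × closes — contains both P and !P.
          branch 2.1.2 (add !Q):
            ○ open, literals {Q=false}.
      branch 2.2 (add P):
        (!(!P -> !P) || !Q): β-rule — branch into !(!P -> !P)  //  !Q.
          branch 2.2.1 (add !(!P -> !P)):
            !(!P -> !P): α-rule — add !P, !!P.
            × closes — contains both P and !P.
          branch 2.2.2 (add !Q):
            ○ open, literals {P=true, Q=false}.
3 branches closed, 7 open.
An open branch gives a countermodel: Q=false, R=true, S=false (unmentioned atoms arbitrary); under it the original formula is false.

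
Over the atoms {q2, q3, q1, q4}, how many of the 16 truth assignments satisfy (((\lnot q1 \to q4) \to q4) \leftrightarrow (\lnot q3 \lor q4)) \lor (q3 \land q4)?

12

Initial set: {T ((((\lnot q1 \to q4) \to q4) \leftrightarrow (\lnot q3 \lor q4)) \lor (q3 \land q4))}.
T ((((\lnot q1 \to q4) \to q4) \leftrightarrow (\lnot q3 \lor q4)) \lor (q3 \land q4)): β-rule — branch into T (((\lnot q1 \to q4) \to q4) \leftrightarrow (\lnot q3 \lor q4))  //  T (q3 \land q4).
  branch 1 (add T (((\lnot q1 \to q4) \to q4) \leftrightarrow (\lnot q3 \lor q4))):
    T (((\lnot q1 \to q4) \to q4) \leftrightarrow (\lnot q3 \lor q4)): β-rule — branch into T ((\lnot q1 \to q4) \to q4), T (\lnot q3 \lor q4)  //  F ((\lnot q1 \to q4) \to q4), F (\lnot q3 \lor q4).
      branch 1.1 (add T ((\lnot q1 \to q4) \to q4), T (\lnot q3 \lor q4)):
        T ((\lnot q1 \to q4) \to q4): β-rule — branch into F (\lnot q1 \to q4)  //  T q4.
          branch 1.1.1 (add F (\lnot q1 \to q4)):
            F (\lnot q1 \to q4): α-rule — add T \lnot q1, F q4.
            T (\lnot q3 \lor q4): β-rule — branch into T \lnot q3  //  T q4.
              branch 1.1.1.1 (add T \lnot q3):
                ○ open, literals {q1=F, q3=F, q4=F}.
              branch 1.1.1.2 (add T q4):
                × closes — contains both q4 and \lnot q4.
          branch 1.1.2 (add T q4):
            T (\lnot q3 \lor q4): β-rule — branch into T \lnot q3  //  T q4.
              branch 1.1.2.1 (add T \lnot q3):
                ○ open, literals {q3=F, q4=T}.
              branch 1.1.2.2 (add T q4):
                ○ open, literals {q4=T}.
      branch 1.2 (add F ((\lnot q1 \to q4) \to q4), F (\lnot q3 \lor q4)):
        F ((\lnot q1 \to q4) \to q4): α-rule — add T (\lnot q1 \to q4), F q4.
        F (\lnot q3 \lor q4): α-rule — add F \lnot q3, F q4.
        T (\lnot q1 \to q4): β-rule — branch into F \lnot q1  //  T q4.
          branch 1.2.1 (add F \lnot q1):
            ○ open, literals {q1=T, q3=T, q4=F}.
          branch 1.2.2 (add T q4):
            × closes — contains both q4 and \lnot q4.
  branch 2 (add T (q3 \land q4)):
    T (q3 \land q4): α-rule — add T q3, T q4.
    ○ open, literals {q3=T, q4=T}.
2 branches closed, 5 open.
Each open branch fixes some atoms; the unmentioned ones are free. Counting distinct full assignments: branch {q1=F, q3=F, q4=F} (q2) contributes 2 new; branch {q3=F, q4=T} (q2, q1) contributes 4 new; branch {q4=T} (q2, q3, q1) contributes 4 new; branch {q1=T, q3=T, q4=F} (q2) contributes 2 new; branch {q3=T, q4=T} (q2, q1) contributes 0 new. Total: 12.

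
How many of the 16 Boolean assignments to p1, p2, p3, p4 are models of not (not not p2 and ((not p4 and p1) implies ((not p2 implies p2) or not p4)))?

Initial set: {not (not not p2 and ((not p4 and p1) implies ((not p2 implies p2) or not p4)))}.
not (not not p2 and ((not p4 and p1) implies ((not p2 implies p2) or not p4))): β-rule — branch into not not not p2  //  not ((not p4 and p1) implies ((not p2 implies p2) or not p4)).
  branch 1 (add not not not p2):
    not not not p2: drop double negation, giving not p2.
    ○ open, literals {p2=false}.
  branch 2 (add not ((not p4 and p1) implies ((not p2 implies p2) or not p4))):
    not ((not p4 and p1) implies ((not p2 implies p2) or not p4)): α-rule — add (not p4 and p1), not ((not p2 implies p2) or not p4).
    (not p4 and p1): α-rule — add not p4, p1.
    not ((not p2 implies p2) or not p4): α-rule — add not (not p2 implies p2), not not p4.
    × closes — contains both p4 and not p4.
1 branch closed, 1 open.
Each open branch fixes some atoms; the unmentioned ones are free. Counting distinct full assignments: branch {p2=false} (p1, p3, p4) contributes 8 new. Total: 8.

8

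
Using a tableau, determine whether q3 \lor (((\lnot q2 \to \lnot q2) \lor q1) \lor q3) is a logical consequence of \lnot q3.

Initial set: {\lnot q3; \lnot (q3 \lor (((\lnot q2 \to \lnot q2) \lor q1) \lor q3))}.
\lnot (q3 \lor (((\lnot q2 \to \lnot q2) \lor q1) \lor q3)): α-rule — add \lnot q3, \lnot (((\lnot q2 \to \lnot q2) \lor q1) \lor q3).
\lnot (((\lnot q2 \to \lnot q2) \lor q1) \lor q3): α-rule — add \lnot ((\lnot q2 \to \lnot q2) \lor q1), \lnot q3.
\lnot ((\lnot q2 \to \lnot q2) \lor q1): α-rule — add \lnot (\lnot q2 \to \lnot q2), \lnot q1.
\lnot (\lnot q2 \to \lnot q2): α-rule — add \lnot q2, \lnot \lnot q2.
× closes — contains both q2 and \lnot q2.
All 1 branch closes.
Every branch closed, so the premises entail the conclusion.

Yes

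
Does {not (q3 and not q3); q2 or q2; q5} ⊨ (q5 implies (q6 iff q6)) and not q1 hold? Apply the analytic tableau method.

Initial set: {not (q3 and not q3); (q2 or q2); q5; not ((q5 implies (q6 iff q6)) and not q1)}.
not (q3 and not q3): β-rule — branch into not q3  //  not not q3.
  branch 1 (add not q3):
    (q2 or q2): β-rule — branch into q2  //  q2.
      branch 1.1 (add q2):
        not ((q5 implies (q6 iff q6)) and not q1): β-rule — branch into not (q5 implies (q6 iff q6))  //  not not q1.
          branch 1.1.1 (add not (q5 implies (q6 iff q6))):
            not (q5 implies (q6 iff q6)): α-rule — add q5, not (q6 iff q6).
            not (q6 iff q6): β-rule — branch into q6, not q6  //  not q6, q6.
              branch 1.1.1.1 (add q6, not q6):
                × closes — contains both q6 and not q6.
              branch 1.1.1.2 (add not q6, q6):
                × closes — contains both q6 and not q6.
          branch 1.1.2 (add not not q1):
            ○ open, literals {q1=T, q2=T, q3=F, q5=T}.
      branch 1.2 (add q2):
        not ((q5 implies (q6 iff q6)) and not q1): β-rule — branch into not (q5 implies (q6 iff q6))  //  not not q1.
          branch 1.2.1 (add not (q5 implies (q6 iff q6))):
            not (q5 implies (q6 iff q6)): α-rule — add q5, not (q6 iff q6).
            not (q6 iff q6): β-rule — branch into q6, not q6  //  not q6, q6.
              branch 1.2.1.1 (add q6, not q6):
                × closes — contains both q6 and not q6.
              branch 1.2.1.2 (add not q6, q6):
                × closes — contains both q6 and not q6.
          branch 1.2.2 (add not not q1):
            ○ open, literals {q1=T, q2=T, q3=F, q5=T}.
  branch 2 (add not not q3):
    (q2 or q2): β-rule — branch into q2  //  q2.
      branch 2.1 (add q2):
        not ((q5 implies (q6 iff q6)) and not q1): β-rule — branch into not (q5 implies (q6 iff q6))  //  not not q1.
          branch 2.1.1 (add not (q5 implies (q6 iff q6))):
            not (q5 implies (q6 iff q6)): α-rule — add q5, not (q6 iff q6).
            not (q6 iff q6): β-rule — branch into q6, not q6  //  not q6, q6.
              branch 2.1.1.1 (add q6, not q6):
                × closes — contains both q6 and not q6.
              branch 2.1.1.2 (add not q6, q6):
                × closes — contains both q6 and not q6.
          branch 2.1.2 (add not not q1):
            ○ open, literals {q1=T, q2=T, q3=T, q5=T}.
      branch 2.2 (add q2):
        not ((q5 implies (q6 iff q6)) and not q1): β-rule — branch into not (q5 implies (q6 iff q6))  //  not not q1.
          branch 2.2.1 (add not (q5 implies (q6 iff q6))):
            not (q5 implies (q6 iff q6)): α-rule — add q5, not (q6 iff q6).
            not (q6 iff q6): β-rule — branch into q6, not q6  //  not q6, q6.
              branch 2.2.1.1 (add q6, not q6):
                × closes — contains both q6 and not q6.
              branch 2.2.1.2 (add not q6, q6):
                × closes — contains both q6 and not q6.
          branch 2.2.2 (add not not q1):
            ○ open, literals {q1=T, q2=T, q3=T, q5=T}.
8 branches closed, 4 open.
An open branch gives a countermodel: q1=T, q2=T, q3=F, q5=T (unmentioned atoms arbitrary); the premises hold there but the conclusion fails.

No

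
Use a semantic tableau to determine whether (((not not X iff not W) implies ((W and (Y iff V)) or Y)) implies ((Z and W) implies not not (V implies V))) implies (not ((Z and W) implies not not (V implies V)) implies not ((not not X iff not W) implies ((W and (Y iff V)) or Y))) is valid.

Assume the negation and expand:
Initial set: {not ((((not not X iff not W) implies ((W and (Y iff V)) or Y)) implies ((Z and W) implies not not (V implies V))) implies (not ((Z and W) implies not not (V implies V)) implies not ((not not X iff not W) implies ((W and (Y iff V)) or Y))))}.
not ((((not not X iff not W) implies ((W and (Y iff V)) or Y)) implies ((Z and W) implies not not (V implies V))) implies (not ((Z and W) implies not not (V implies V)) implies not ((not not X iff not W) implies ((W and (Y iff V)) or Y)))): α-rule — add (((not not X iff not W) implies ((W and (Y iff V)) or Y)) implies ((Z and W) implies not not (V implies V))), not (not ((Z and W) implies not not (V implies V)) implies not ((not not X iff not W) implies ((W and (Y iff V)) or Y))).
not (not ((Z and W) implies not not (V implies V)) implies not ((not not X iff not W) implies ((W and (Y iff V)) or Y))): α-rule — add not ((Z and W) implies not not (V implies V)), not not ((not not X iff not W) implies ((W and (Y iff V)) or Y)).
not ((Z and W) implies not not (V implies V)): α-rule — add (Z and W), not not not (V implies V).
(Z and W): α-rule — add Z, W.
not not not (V implies V): drop double negation, giving not (V implies V).
not (V implies V): α-rule — add V, not V.
× closes — contains both V and not V.
All 1 branch closes.
Every branch closed, so the negation is unsatisfiable and the formula is valid.

Valid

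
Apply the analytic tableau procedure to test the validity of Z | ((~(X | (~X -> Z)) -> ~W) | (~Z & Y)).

Not valid

Assume the negation and expand:
Initial set: {~(Z | ((~(X | (~X -> Z)) -> ~W) | (~Z & Y)))}.
~(Z | ((~(X | (~X -> Z)) -> ~W) | (~Z & Y))): α-rule — add ~Z, ~((~(X | (~X -> Z)) -> ~W) | (~Z & Y)).
~((~(X | (~X -> Z)) -> ~W) | (~Z & Y)): α-rule — add ~(~(X | (~X -> Z)) -> ~W), ~(~Z & Y).
~(~(X | (~X -> Z)) -> ~W): α-rule — add ~(X | (~X -> Z)), ~~W.
~(X | (~X -> Z)): α-rule — add ~X, ~(~X -> Z).
~(~X -> Z): α-rule — add ~X, ~Z.
~(~Z & Y): β-rule — branch into ~~Z  //  ~Y.
  branch 1 (add ~~Z):
    × closes — contains both Z and ~Z.
  branch 2 (add ~Y):
    ○ open, literals {W=true, X=false, Y=false, Z=false}.
1 branch closed, 1 open.
An open branch gives a countermodel: W=true, X=false, Y=false, Z=false (unmentioned atoms arbitrary); under it the original formula is false.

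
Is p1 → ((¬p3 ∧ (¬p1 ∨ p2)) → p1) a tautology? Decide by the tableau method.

Assume the negation and expand:
Initial set: {F (p1 → ((¬p3 ∧ (¬p1 ∨ p2)) → p1))}.
F (p1 → ((¬p3 ∧ (¬p1 ∨ p2)) → p1)): α-rule — add T p1, F ((¬p3 ∧ (¬p1 ∨ p2)) → p1).
F ((¬p3 ∧ (¬p1 ∨ p2)) → p1): α-rule — add T (¬p3 ∧ (¬p1 ∨ p2)), F p1.
× closes — contains both p1 and ¬p1.
All 1 branch closes.
Every branch closed, so the negation is unsatisfiable and the formula is valid.

Valid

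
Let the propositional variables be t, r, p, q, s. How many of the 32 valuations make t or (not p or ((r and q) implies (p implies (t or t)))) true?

30

Initial set: {(t or (not p or ((r and q) implies (p implies (t or t)))))}.
(t or (not p or ((r and q) implies (p implies (t or t))))): β-rule — branch into t  //  (not p or ((r and q) implies (p implies (t or t)))).
  branch 1 (add t):
    ○ open, literals {t=true}.
  branch 2 (add (not p or ((r and q) implies (p implies (t or t))))):
    (not p or ((r and q) implies (p implies (t or t)))): β-rule — branch into not p  //  ((r and q) implies (p implies (t or t))).
      branch 2.1 (add not p):
        ○ open, literals {p=false}.
      branch 2.2 (add ((r and q) implies (p implies (t or t)))):
        ((r and q) implies (p implies (t or t))): β-rule — branch into not (r and q)  //  (p implies (t or t)).
          branch 2.2.1 (add not (r and q)):
            not (r and q): β-rule — branch into not r  //  not q.
              branch 2.2.1.1 (add not r):
                ○ open, literals {r=false}.
              branch 2.2.1.2 (add not q):
                ○ open, literals {q=false}.
          branch 2.2.2 (add (p implies (t or t))):
            (p implies (t or t)): β-rule — branch into not p  //  (t or t).
              branch 2.2.2.1 (add not p):
                ○ open, literals {p=false}.
              branch 2.2.2.2 (add (t or t)):
                (t or t): β-rule — branch into t  //  t.
                  branch 2.2.2.2.1 (add t):
                    ○ open, literals {t=true}.
                  branch 2.2.2.2.2 (add t):
                    ○ open, literals {t=true}.
0 branches closed, 7 open.
Each open branch fixes some atoms; the unmentioned ones are free. Counting distinct full assignments: branch {t=true} (r, p, q, s) contributes 16 new; branch {p=false} (t, r, q, s) contributes 8 new; branch {r=false} (t, p, q, s) contributes 4 new; branch {q=false} (t, r, p, s) contributes 2 new; branch {p=false} (t, r, q, s) contributes 0 new; branch {t=true} (r, p, q, s) contributes 0 new; branch {t=true} (r, p, q, s) contributes 0 new. Total: 30.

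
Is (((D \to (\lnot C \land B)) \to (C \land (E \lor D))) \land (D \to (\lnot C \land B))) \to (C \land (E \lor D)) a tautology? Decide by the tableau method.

Assume the negation and expand:
Initial set: {\lnot ((((D \to (\lnot C \land B)) \to (C \land (E \lor D))) \land (D \to (\lnot C \land B))) \to (C \land (E \lor D)))}.
\lnot ((((D \to (\lnot C \land B)) \to (C \land (E \lor D))) \land (D \to (\lnot C \land B))) \to (C \land (E \lor D))): α-rule — add (((D \to (\lnot C \land B)) \to (C \land (E \lor D))) \land (D \to (\lnot C \land B))), \lnot (C \land (E \lor D)).
(((D \to (\lnot C \land B)) \to (C \land (E \lor D))) \land (D \to (\lnot C \land B))): α-rule — add ((D \to (\lnot C \land B)) \to (C \land (E \lor D))), (D \to (\lnot C \land B)).
\lnot (C \land (E \lor D)): β-rule — branch into \lnot C  //  \lnot (E \lor D).
  branch 1 (add \lnot C):
    ((D \to (\lnot C \land B)) \to (C \land (E \lor D))): β-rule — branch into \lnot (D \to (\lnot C \land B))  //  (C \land (E \lor D)).
      branch 1.1 (add \lnot (D \to (\lnot C \land B))):
        \lnot (D \to (\lnot C \land B)): α-rule — add D, \lnot (\lnot C \land B).
        (D \to (\lnot C \land B)): β-rule — branch into \lnot D  //  (\lnot C \land B).
          branch 1.1.1 (add \lnot D):
            × closes — contains both D and \lnot D.
          branch 1.1.2 (add (\lnot C \land B)):
            (\lnot C \land B): α-rule — add \lnot C, B.
            \lnot (\lnot C \land B): β-rule — branch into \lnot \lnot C  //  \lnot B.
              branch 1.1.2.1 (add \lnot \lnot C):
                × closes — contains both C and \lnot C.
              branch 1.1.2.2 (add \lnot B):
                × closes — contains both B and \lnot B.
      branch 1.2 (add (C \land (E \lor D))):
        (C \land (E \lor D)): α-rule — add C, (E \lor D).
        × closes — contains both C and \lnot C.
  branch 2 (add \lnot (E \lor D)):
    \lnot (E \lor D): α-rule — add \lnot E, \lnot D.
    ((D \to (\lnot C \land B)) \to (C \land (E \lor D))): β-rule — branch into \lnot (D \to (\lnot C \land B))  //  (C \land (E \lor D)).
      branch 2.1 (add \lnot (D \to (\lnot C \land B))):
        \lnot (D \to (\lnot C \land B)): α-rule — add D, \lnot (\lnot C \land B).
        × closes — contains both D and \lnot D.
      branch 2.2 (add (C \land (E \lor D))):
        (C \land (E \lor D)): α-rule — add C, (E \lor D).
        (D \to (\lnot C \land B)): β-rule — branch into \lnot D  //  (\lnot C \land B).
          branch 2.2.1 (add \lnot D):
            (E \lor D): β-rule — branch into E  //  D.
              branch 2.2.1.1 (add E):
                × closes — contains both E and \lnot E.
              branch 2.2.1.2 (add D):
                × closes — contains both D and \lnot D.
          branch 2.2.2 (add (\lnot C \land B)):
            (\lnot C \land B): α-rule — add \lnot C, B.
            × closes — contains both C and \lnot C.
All 8 branches close.
Every branch closed, so the negation is unsatisfiable and the formula is valid.

Valid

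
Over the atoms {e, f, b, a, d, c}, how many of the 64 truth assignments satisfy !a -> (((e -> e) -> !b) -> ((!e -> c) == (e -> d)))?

Initial set: {(!a -> (((e -> e) -> !b) -> ((!e -> c) == (e -> d))))}.
(!a -> (((e -> e) -> !b) -> ((!e -> c) == (e -> d)))): β-rule — branch into !!a  //  (((e -> e) -> !b) -> ((!e -> c) == (e -> d))).
  branch 1 (add !!a):
    ○ open, literals {a=true}.
  branch 2 (add (((e -> e) -> !b) -> ((!e -> c) == (e -> d)))):
    (((e -> e) -> !b) -> ((!e -> c) == (e -> d))): β-rule — branch into !((e -> e) -> !b)  //  ((!e -> c) == (e -> d)).
      branch 2.1 (add !((e -> e) -> !b)):
        !((e -> e) -> !b): α-rule — add (e -> e), !!b.
        (e -> e): β-rule — branch into !e  //  e.
          branch 2.1.1 (add !e):
            ○ open, literals {b=true, e=false}.
          branch 2.1.2 (add e):
            ○ open, literals {b=true, e=true}.
      branch 2.2 (add ((!e -> c) == (e -> d))):
        ((!e -> c) == (e -> d)): β-rule — branch into (!e -> c), (e -> d)  //  !(!e -> c), !(e -> d).
          branch 2.2.1 (add (!e -> c), (e -> d)):
            (!e -> c): β-rule — branch into !!e  //  c.
              branch 2.2.1.1 (add !!e):
                (e -> d): β-rule — branch into !e  //  d.
                  branch 2.2.1.1.1 (add !e):
                    × closes — contains both e and !e.
                  branch 2.2.1.1.2 (add d):
                    ○ open, literals {d=true, e=true}.
              branch 2.2.1.2 (add c):
                (e -> d): β-rule — branch into !e  //  d.
                  branch 2.2.1.2.1 (add !e):
                    ○ open, literals {c=true, e=false}.
                  branch 2.2.1.2.2 (add d):
                    ○ open, literals {c=true, d=true}.
          branch 2.2.2 (add !(!e -> c), !(e -> d)):
            !(!e -> c): α-rule — add !e, !c.
            !(e -> d): α-rule — add e, !d.
            × closes — contains both e and !e.
2 branches closed, 6 open.
Each open branch fixes some atoms; the unmentioned ones are free. Counting distinct full assignments: branch {a=true} (e, f, b, d, c) contributes 32 new; branch {b=true, e=false} (f, a, d, c) contributes 8 new; branch {b=true, e=true} (f, a, d, c) contributes 8 new; branch {d=true, e=true} (f, b, a, c) contributes 4 new; branch {c=true, e=false} (f, b, a, d) contributes 4 new; branch {c=true, d=true} (e, f, b, a) contributes 0 new. Total: 56.

56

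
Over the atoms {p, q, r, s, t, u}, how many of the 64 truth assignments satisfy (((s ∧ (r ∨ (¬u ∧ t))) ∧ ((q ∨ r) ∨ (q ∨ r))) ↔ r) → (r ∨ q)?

Initial set: {((((s ∧ (r ∨ (¬u ∧ t))) ∧ ((q ∨ r) ∨ (q ∨ r))) ↔ r) → (r ∨ q))}.
((((s ∧ (r ∨ (¬u ∧ t))) ∧ ((q ∨ r) ∨ (q ∨ r))) ↔ r) → (r ∨ q)): β-rule — branch into ¬(((s ∧ (r ∨ (¬u ∧ t))) ∧ ((q ∨ r) ∨ (q ∨ r))) ↔ r)  //  (r ∨ q).
  branch 1 (add ¬(((s ∧ (r ∨ (¬u ∧ t))) ∧ ((q ∨ r) ∨ (q ∨ r))) ↔ r)):
    ¬(((s ∧ (r ∨ (¬u ∧ t))) ∧ ((q ∨ r) ∨ (q ∨ r))) ↔ r): β-rule — branch into ((s ∧ (r ∨ (¬u ∧ t))) ∧ ((q ∨ r) ∨ (q ∨ r))), ¬r  //  ¬((s ∧ (r ∨ (¬u ∧ t))) ∧ ((q ∨ r) ∨ (q ∨ r))), r.
      branch 1.1 (add ((s ∧ (r ∨ (¬u ∧ t))) ∧ ((q ∨ r) ∨ (q ∨ r))), ¬r):
        ((s ∧ (r ∨ (¬u ∧ t))) ∧ ((q ∨ r) ∨ (q ∨ r))): α-rule — add (s ∧ (r ∨ (¬u ∧ t))), ((q ∨ r) ∨ (q ∨ r)).
        (s ∧ (r ∨ (¬u ∧ t))): α-rule — add s, (r ∨ (¬u ∧ t)).
        ((q ∨ r) ∨ (q ∨ r)): β-rule — branch into (q ∨ r)  //  (q ∨ r).
          branch 1.1.1 (add (q ∨ r)):
            (r ∨ (¬u ∧ t)): β-rule — branch into r  //  (¬u ∧ t).
              branch 1.1.1.1 (add r):
                × closes — contains both r and ¬r.
              branch 1.1.1.2 (add (¬u ∧ t)):
                (¬u ∧ t): α-rule — add ¬u, t.
                (q ∨ r): β-rule — branch into q  //  r.
                  branch 1.1.1.2.1 (add q):
                    ○ open, literals {q=1, r=0, s=1, t=1, u=0}.
                  branch 1.1.1.2.2 (add r):
                    × closes — contains both r and ¬r.
          branch 1.1.2 (add (q ∨ r)):
            (r ∨ (¬u ∧ t)): β-rule — branch into r  //  (¬u ∧ t).
              branch 1.1.2.1 (add r):
                × closes — contains both r and ¬r.
              branch 1.1.2.2 (add (¬u ∧ t)):
                (¬u ∧ t): α-rule — add ¬u, t.
                (q ∨ r): β-rule — branch into q  //  r.
                  branch 1.1.2.2.1 (add q):
                    ○ open, literals {q=1, r=0, s=1, t=1, u=0}.
                  branch 1.1.2.2.2 (add r):
                    × closes — contains both r and ¬r.
      branch 1.2 (add ¬((s ∧ (r ∨ (¬u ∧ t))) ∧ ((q ∨ r) ∨ (q ∨ r))), r):
        ¬((s ∧ (r ∨ (¬u ∧ t))) ∧ ((q ∨ r) ∨ (q ∨ r))): β-rule — branch into ¬(s ∧ (r ∨ (¬u ∧ t)))  //  ¬((q ∨ r) ∨ (q ∨ r)).
          branch 1.2.1 (add ¬(s ∧ (r ∨ (¬u ∧ t)))):
            ¬(s ∧ (r ∨ (¬u ∧ t))): β-rule — branch into ¬s  //  ¬(r ∨ (¬u ∧ t)).
              branch 1.2.1.1 (add ¬s):
                ○ open, literals {r=1, s=0}.
              branch 1.2.1.2 (add ¬(r ∨ (¬u ∧ t))):
                ¬(r ∨ (¬u ∧ t)): α-rule — add ¬r, ¬(¬u ∧ t).
                × closes — contains both r and ¬r.
          branch 1.2.2 (add ¬((q ∨ r) ∨ (q ∨ r))):
            ¬((q ∨ r) ∨ (q ∨ r)): α-rule — add ¬(q ∨ r), ¬(q ∨ r).
            ¬(q ∨ r): α-rule — add ¬q, ¬r.
            × closes — contains both r and ¬r.
  branch 2 (add (r ∨ q)):
    (r ∨ q): β-rule — branch into r  //  q.
      branch 2.1 (add r):
        ○ open, literals {r=1}.
      branch 2.2 (add q):
        ○ open, literals {q=1}.
6 branches closed, 5 open.
Each open branch fixes some atoms; the unmentioned ones are free. Counting distinct full assignments: branch {q=1, r=0, s=1, t=1, u=0} (p) contributes 2 new; branch {q=1, r=0, s=1, t=1, u=0} (p) contributes 0 new; branch {r=1, s=0} (p, q, t, u) contributes 16 new; branch {r=1} (p, q, s, t, u) contributes 16 new; branch {q=1} (p, r, s, t, u) contributes 14 new. Total: 48.

48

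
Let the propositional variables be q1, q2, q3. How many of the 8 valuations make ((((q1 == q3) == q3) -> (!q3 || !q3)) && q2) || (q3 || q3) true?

Initial set: {(((((q1 == q3) == q3) -> (!q3 || !q3)) && q2) || (q3 || q3))}.
(((((q1 == q3) == q3) -> (!q3 || !q3)) && q2) || (q3 || q3)): β-rule — branch into ((((q1 == q3) == q3) -> (!q3 || !q3)) && q2)  //  (q3 || q3).
  branch 1 (add ((((q1 == q3) == q3) -> (!q3 || !q3)) && q2)):
    ((((q1 == q3) == q3) -> (!q3 || !q3)) && q2): α-rule — add (((q1 == q3) == q3) -> (!q3 || !q3)), q2.
    (((q1 == q3) == q3) -> (!q3 || !q3)): β-rule — branch into !((q1 == q3) == q3)  //  (!q3 || !q3).
      branch 1.1 (add !((q1 == q3) == q3)):
        !((q1 == q3) == q3): β-rule — branch into (q1 == q3), !q3  //  !(q1 == q3), q3.
          branch 1.1.1 (add (q1 == q3), !q3):
            (q1 == q3): β-rule — branch into q1, q3  //  !q1, !q3.
              branch 1.1.1.1 (add q1, q3):
                × closes — contains both q3 and !q3.
              branch 1.1.1.2 (add !q1, !q3):
                ○ open, literals {q1=F, q2=T, q3=F}.
          branch 1.1.2 (add !(q1 == q3), q3):
            !(q1 == q3): β-rule — branch into q1, !q3  //  !q1, q3.
              branch 1.1.2.1 (add q1, !q3):
                × closes — contains both q3 and !q3.
              branch 1.1.2.2 (add !q1, q3):
                ○ open, literals {q1=F, q2=T, q3=T}.
      branch 1.2 (add (!q3 || !q3)):
        (!q3 || !q3): β-rule — branch into !q3  //  !q3.
          branch 1.2.1 (add !q3):
            ○ open, literals {q2=T, q3=F}.
          branch 1.2.2 (add !q3):
            ○ open, literals {q2=T, q3=F}.
  branch 2 (add (q3 || q3)):
    (q3 || q3): β-rule — branch into q3  //  q3.
      branch 2.1 (add q3):
        ○ open, literals {q3=T}.
      branch 2.2 (add q3):
        ○ open, literals {q3=T}.
2 branches closed, 6 open.
Each open branch fixes some atoms; the unmentioned ones are free. Counting distinct full assignments: branch {q1=F, q2=T, q3=F} (none free) contributes 1 new; branch {q1=F, q2=T, q3=T} (none free) contributes 1 new; branch {q2=T, q3=F} (q1) contributes 1 new; branch {q2=T, q3=F} (q1) contributes 0 new; branch {q3=T} (q1, q2) contributes 3 new; branch {q3=T} (q1, q2) contributes 0 new. Total: 6.

6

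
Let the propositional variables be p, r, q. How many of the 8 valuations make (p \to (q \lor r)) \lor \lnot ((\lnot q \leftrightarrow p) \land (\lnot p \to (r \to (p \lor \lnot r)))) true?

Initial set: {((p \to (q \lor r)) \lor \lnot ((\lnot q \leftrightarrow p) \land (\lnot p \to (r \to (p \lor \lnot r)))))}.
((p \to (q \lor r)) \lor \lnot ((\lnot q \leftrightarrow p) \land (\lnot p \to (r \to (p \lor \lnot r))))): β-rule — branch into (p \to (q \lor r))  //  \lnot ((\lnot q \leftrightarrow p) \land (\lnot p \to (r \to (p \lor \lnot r)))).
  branch 1 (add (p \to (q \lor r))):
    (p \to (q \lor r)): β-rule — branch into \lnot p  //  (q \lor r).
      branch 1.1 (add \lnot p):
        ○ open, literals {p=false}.
      branch 1.2 (add (q \lor r)):
        (q \lor r): β-rule — branch into q  //  r.
          branch 1.2.1 (add q):
            ○ open, literals {q=true}.
          branch 1.2.2 (add r):
            ○ open, literals {r=true}.
  branch 2 (add \lnot ((\lnot q \leftrightarrow p) \land (\lnot p \to (r \to (p \lor \lnot r))))):
    \lnot ((\lnot q \leftrightarrow p) \land (\lnot p \to (r \to (p \lor \lnot r)))): β-rule — branch into \lnot (\lnot q \leftrightarrow p)  //  \lnot (\lnot p \to (r \to (p \lor \lnot r))).
      branch 2.1 (add \lnot (\lnot q \leftrightarrow p)):
        \lnot (\lnot q \leftrightarrow p): β-rule — branch into \lnot q, \lnot p  //  \lnot \lnot q, p.
          branch 2.1.1 (add \lnot q, \lnot p):
            ○ open, literals {p=false, q=false}.
          branch 2.1.2 (add \lnot \lnot q, p):
            ○ open, literals {p=true, q=true}.
      branch 2.2 (add \lnot (\lnot p \to (r \to (p \lor \lnot r)))):
        \lnot (\lnot p \to (r \to (p \lor \lnot r))): α-rule — add \lnot p, \lnot (r \to (p \lor \lnot r)).
        \lnot (r \to (p \lor \lnot r)): α-rule — add r, \lnot (p \lor \lnot r).
        \lnot (p \lor \lnot r): α-rule — add \lnot p, \lnot \lnot r.
        ○ open, literals {p=false, r=true}.
0 branches closed, 6 open.
Each open branch fixes some atoms; the unmentioned ones are free. Counting distinct full assignments: branch {p=false} (r, q) contributes 4 new; branch {q=true} (p, r) contributes 2 new; branch {r=true} (p, q) contributes 1 new; branch {p=false, q=false} (r) contributes 0 new; branch {p=true, q=true} (r) contributes 0 new; branch {p=false, r=true} (q) contributes 0 new. Total: 7.

7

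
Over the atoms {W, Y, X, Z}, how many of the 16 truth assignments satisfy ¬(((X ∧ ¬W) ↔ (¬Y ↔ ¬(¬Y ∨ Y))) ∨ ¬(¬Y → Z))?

7

Initial set: {¬(((X ∧ ¬W) ↔ (¬Y ↔ ¬(¬Y ∨ Y))) ∨ ¬(¬Y → Z))}.
¬(((X ∧ ¬W) ↔ (¬Y ↔ ¬(¬Y ∨ Y))) ∨ ¬(¬Y → Z)): α-rule — add ¬((X ∧ ¬W) ↔ (¬Y ↔ ¬(¬Y ∨ Y))), ¬¬(¬Y → Z).
¬((X ∧ ¬W) ↔ (¬Y ↔ ¬(¬Y ∨ Y))): β-rule — branch into (X ∧ ¬W), ¬(¬Y ↔ ¬(¬Y ∨ Y))  //  ¬(X ∧ ¬W), (¬Y ↔ ¬(¬Y ∨ Y)).
  branch 1 (add (X ∧ ¬W), ¬(¬Y ↔ ¬(¬Y ∨ Y))):
    (X ∧ ¬W): α-rule — add X, ¬W.
    ¬¬(¬Y → Z): β-rule — branch into ¬¬Y  //  Z.
      branch 1.1 (add ¬¬Y):
        ¬(¬Y ↔ ¬(¬Y ∨ Y)): β-rule — branch into ¬Y, ¬¬(¬Y ∨ Y)  //  ¬¬Y, ¬(¬Y ∨ Y).
          branch 1.1.1 (add ¬Y, ¬¬(¬Y ∨ Y)):
            × closes — contains both Y and ¬Y.
          branch 1.1.2 (add ¬¬Y, ¬(¬Y ∨ Y)):
            ¬(¬Y ∨ Y): α-rule — add ¬¬Y, ¬Y.
            × closes — contains both Y and ¬Y.
      branch 1.2 (add Z):
        ¬(¬Y ↔ ¬(¬Y ∨ Y)): β-rule — branch into ¬Y, ¬¬(¬Y ∨ Y)  //  ¬¬Y, ¬(¬Y ∨ Y).
          branch 1.2.1 (add ¬Y, ¬¬(¬Y ∨ Y)):
            ¬¬(¬Y ∨ Y): β-rule — branch into ¬Y  //  Y.
              branch 1.2.1.1 (add ¬Y):
                ○ open, literals {W=false, X=true, Y=false, Z=true}.
              branch 1.2.1.2 (add Y):
                × closes — contains both Y and ¬Y.
          branch 1.2.2 (add ¬¬Y, ¬(¬Y ∨ Y)):
            ¬(¬Y ∨ Y): α-rule — add ¬¬Y, ¬Y.
            × closes — contains both Y and ¬Y.
  branch 2 (add ¬(X ∧ ¬W), (¬Y ↔ ¬(¬Y ∨ Y))):
    ¬¬(¬Y → Z): β-rule — branch into ¬¬Y  //  Z.
      branch 2.1 (add ¬¬Y):
        ¬(X ∧ ¬W): β-rule — branch into ¬X  //  ¬¬W.
          branch 2.1.1 (add ¬X):
            (¬Y ↔ ¬(¬Y ∨ Y)): β-rule — branch into ¬Y, ¬(¬Y ∨ Y)  //  ¬¬Y, ¬¬(¬Y ∨ Y).
              branch 2.1.1.1 (add ¬Y, ¬(¬Y ∨ Y)):
                × closes — contains both Y and ¬Y.
              branch 2.1.1.2 (add ¬¬Y, ¬¬(¬Y ∨ Y)):
                ¬¬(¬Y ∨ Y): β-rule — branch into ¬Y  //  Y.
                  branch 2.1.1.2.1 (add ¬Y):
                    × closes — contains both Y and ¬Y.
                  branch 2.1.1.2.2 (add Y):
                    ○ open, literals {X=false, Y=true}.
          branch 2.1.2 (add ¬¬W):
            (¬Y ↔ ¬(¬Y ∨ Y)): β-rule — branch into ¬Y, ¬(¬Y ∨ Y)  //  ¬¬Y, ¬¬(¬Y ∨ Y).
              branch 2.1.2.1 (add ¬Y, ¬(¬Y ∨ Y)):
                × closes — contains both Y and ¬Y.
              branch 2.1.2.2 (add ¬¬Y, ¬¬(¬Y ∨ Y)):
                ¬¬(¬Y ∨ Y): β-rule — branch into ¬Y  //  Y.
                  branch 2.1.2.2.1 (add ¬Y):
                    × closes — contains both Y and ¬Y.
                  branch 2.1.2.2.2 (add Y):
                    ○ open, literals {W=true, Y=true}.
      branch 2.2 (add Z):
        ¬(X ∧ ¬W): β-rule — branch into ¬X  //  ¬¬W.
          branch 2.2.1 (add ¬X):
            (¬Y ↔ ¬(¬Y ∨ Y)): β-rule — branch into ¬Y, ¬(¬Y ∨ Y)  //  ¬¬Y, ¬¬(¬Y ∨ Y).
              branch 2.2.1.1 (add ¬Y, ¬(¬Y ∨ Y)):
                ¬(¬Y ∨ Y): α-rule — add ¬¬Y, ¬Y.
                × closes — contains both Y and ¬Y.
              branch 2.2.1.2 (add ¬¬Y, ¬¬(¬Y ∨ Y)):
                ¬¬(¬Y ∨ Y): β-rule — branch into ¬Y  //  Y.
                  branch 2.2.1.2.1 (add ¬Y):
                    × closes — contains both Y and ¬Y.
                  branch 2.2.1.2.2 (add Y):
                    ○ open, literals {X=false, Y=true, Z=true}.
          branch 2.2.2 (add ¬¬W):
            (¬Y ↔ ¬(¬Y ∨ Y)): β-rule — branch into ¬Y, ¬(¬Y ∨ Y)  //  ¬¬Y, ¬¬(¬Y ∨ Y).
              branch 2.2.2.1 (add ¬Y, ¬(¬Y ∨ Y)):
                ¬(¬Y ∨ Y): α-rule — add ¬¬Y, ¬Y.
                × closes — contains both Y and ¬Y.
              branch 2.2.2.2 (add ¬¬Y, ¬¬(¬Y ∨ Y)):
                ¬¬(¬Y ∨ Y): β-rule — branch into ¬Y  //  Y.
                  branch 2.2.2.2.1 (add ¬Y):
                    × closes — contains both Y and ¬Y.
                  branch 2.2.2.2.2 (add Y):
                    ○ open, literals {W=true, Y=true, Z=true}.
12 branches closed, 5 open.
Each open branch fixes some atoms; the unmentioned ones are free. Counting distinct full assignments: branch {W=false, X=true, Y=false, Z=true} (none free) contributes 1 new; branch {X=false, Y=true} (W, Z) contributes 4 new; branch {W=true, Y=true} (X, Z) contributes 2 new; branch {X=false, Y=true, Z=true} (W) contributes 0 new; branch {W=true, Y=true, Z=true} (X) contributes 0 new. Total: 7.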